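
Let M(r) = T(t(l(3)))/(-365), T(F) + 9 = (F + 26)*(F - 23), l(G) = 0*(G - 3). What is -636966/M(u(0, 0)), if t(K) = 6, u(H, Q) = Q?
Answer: -232492590/553 ≈ -4.2042e+5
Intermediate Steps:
l(G) = 0 (l(G) = 0*(-3 + G) = 0)
T(F) = -9 + (-23 + F)*(26 + F) (T(F) = -9 + (F + 26)*(F - 23) = -9 + (26 + F)*(-23 + F) = -9 + (-23 + F)*(26 + F))
M(r) = 553/365 (M(r) = (-607 + 6² + 3*6)/(-365) = (-607 + 36 + 18)*(-1/365) = -553*(-1/365) = 553/365)
-636966/M(u(0, 0)) = -636966/553/365 = -636966*365/553 = -232492590/553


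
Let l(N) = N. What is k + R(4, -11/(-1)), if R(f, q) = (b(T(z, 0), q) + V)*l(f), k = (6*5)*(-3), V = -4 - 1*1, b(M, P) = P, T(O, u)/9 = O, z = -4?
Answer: -66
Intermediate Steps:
T(O, u) = 9*O
V = -5 (V = -4 - 1 = -5)
k = -90 (k = 30*(-3) = -90)
R(f, q) = f*(-5 + q) (R(f, q) = (q - 5)*f = (-5 + q)*f = f*(-5 + q))
k + R(4, -11/(-1)) = -90 + 4*(-5 - 11/(-1)) = -90 + 4*(-5 - 11*(-1)) = -90 + 4*(-5 + 11) = -90 + 4*6 = -90 + 24 = -66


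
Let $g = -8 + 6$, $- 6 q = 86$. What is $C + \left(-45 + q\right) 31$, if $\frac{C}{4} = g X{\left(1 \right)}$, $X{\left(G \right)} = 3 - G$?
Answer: $- \frac{5566}{3} \approx -1855.3$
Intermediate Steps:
$q = - \frac{43}{3}$ ($q = \left(- \frac{1}{6}\right) 86 = - \frac{43}{3} \approx -14.333$)
$g = -2$
$C = -16$ ($C = 4 \left(- 2 \left(3 - 1\right)\right) = 4 \left(\left(-2\right) 2\right) = 4 \left(-4\right) = -16$)
$C + \left(-45 + q\right) 31 = -16 + \left(-45 - \frac{43}{3}\right) 31 = -16 - \frac{5518}{3} = - \frac{5566}{3}$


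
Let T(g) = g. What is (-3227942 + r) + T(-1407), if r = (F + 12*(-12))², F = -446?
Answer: -2881249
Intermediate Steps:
r = 348100 (r = (-446 + 12*(-12))² = (-446 - 144)² = (-590)² = 348100)
(-3227942 + r) + T(-1407) = (-3227942 + 348100) - 1407 = -2879842 - 1407 = -2881249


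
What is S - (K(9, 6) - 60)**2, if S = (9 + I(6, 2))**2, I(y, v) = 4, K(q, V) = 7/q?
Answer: -270400/81 ≈ -3338.3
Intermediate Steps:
S = 169 (S = (9 + 4)**2 = 13**2 = 169)
S - (K(9, 6) - 60)**2 = 169 - (7/9 - 60)**2 = 169 - (-533/9)**2 = 169 - 1*284089/81 = 169 - 284089/81 = -270400/81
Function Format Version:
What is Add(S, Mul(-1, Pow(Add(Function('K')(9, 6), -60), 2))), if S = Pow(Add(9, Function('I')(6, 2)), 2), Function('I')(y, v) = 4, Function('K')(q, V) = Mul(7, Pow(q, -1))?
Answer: Rational(-270400, 81) ≈ -3338.3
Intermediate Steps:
S = 169 (S = Pow(Add(9, 4), 2) = Pow(13, 2) = 169)
Add(S, Mul(-1, Pow(Add(Function('K')(9, 6), -60), 2))) = Add(169, Mul(-1, Pow(Add(Mul(7, Pow(9, -1)), -60), 2))) = Add(169, Mul(-1, Pow(Add(Mul(7, Rational(1, 9)), -60), 2))) = Add(169, Mul(-1, Pow(Add(Rational(7, 9), -60), 2))) = Add(169, Mul(-1, Pow(Rational(-533, 9), 2))) = Add(169, Mul(-1, Rational(284089, 81))) = Add(169, Rational(-284089, 81)) = Rational(-270400, 81)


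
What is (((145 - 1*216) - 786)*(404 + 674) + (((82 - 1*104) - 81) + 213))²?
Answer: 853288197696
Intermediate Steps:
(((145 - 1*216) - 786)*(404 + 674) + (((82 - 1*104) - 81) + 213))² = (((145 - 216) - 786)*1078 + (((82 - 104) - 81) + 213))² = ((-71 - 786)*1078 + ((-22 - 81) + 213))² = (-857*1078 + (-103 + 213))² = (-923846 + 110)² = (-923736)² = 853288197696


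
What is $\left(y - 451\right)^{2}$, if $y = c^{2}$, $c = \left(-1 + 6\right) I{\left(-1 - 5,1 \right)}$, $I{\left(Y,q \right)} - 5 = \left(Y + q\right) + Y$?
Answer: $201601$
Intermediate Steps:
$I{\left(Y,q \right)} = 5 + q + 2 Y$ ($I{\left(Y,q \right)} = 5 + \left(\left(Y + q\right) + Y\right) = 5 + \left(q + 2 Y\right) = 5 + q + 2 Y$)
$c = -30$ ($c = \left(-1 + 6\right) \left(5 + 1 + 2 \left(-1 - 5\right)\right) = 5 \left(5 + 1 + 2 \left(-6\right)\right) = 5 \left(5 + 1 - 12\right) = 5 \left(-6\right) = -30$)
$y = 900$ ($y = \left(-30\right)^{2} = 900$)
$\left(y - 451\right)^{2} = \left(900 - 451\right)^{2} = 449^{2} = 201601$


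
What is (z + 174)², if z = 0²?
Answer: 30276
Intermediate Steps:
z = 0
(z + 174)² = (0 + 174)² = 174² = 30276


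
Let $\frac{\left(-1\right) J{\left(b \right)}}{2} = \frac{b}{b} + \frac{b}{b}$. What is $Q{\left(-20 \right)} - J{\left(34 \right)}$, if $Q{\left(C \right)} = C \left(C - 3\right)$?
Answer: $464$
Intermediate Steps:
$J{\left(b \right)} = -4$ ($J{\left(b \right)} = - 2 \left(\frac{b}{b} + \frac{b}{b}\right) = - 2 \left(1 + 1\right) = \left(-2\right) 2 = -4$)
$Q{\left(C \right)} = C \left(-3 + C\right)$ ($Q{\left(C \right)} = C \left(C - 3\right) = C \left(-3 + C\right)$)
$Q{\left(-20 \right)} - J{\left(34 \right)} = - 20 \left(-3 - 20\right) - -4 = \left(-20\right) \left(-23\right) + 4 = 460 + 4 = 464$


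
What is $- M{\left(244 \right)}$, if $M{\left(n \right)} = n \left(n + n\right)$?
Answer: $-119072$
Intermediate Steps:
$M{\left(n \right)} = 2 n^{2}$ ($M{\left(n \right)} = n 2 n = 2 n^{2}$)
$- M{\left(244 \right)} = - 2 \cdot 244^{2} = - 2 \cdot 59536 = \left(-1\right) 119072 = -119072$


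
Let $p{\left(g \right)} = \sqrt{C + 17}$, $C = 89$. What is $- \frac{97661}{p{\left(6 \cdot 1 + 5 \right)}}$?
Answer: $- \frac{97661 \sqrt{106}}{106} \approx -9485.7$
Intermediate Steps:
$p{\left(g \right)} = \sqrt{106}$ ($p{\left(g \right)} = \sqrt{89 + 17} = \sqrt{106}$)
$- \frac{97661}{p{\left(6 \cdot 1 + 5 \right)}} = - \frac{97661}{\sqrt{106}} = - 97661 \frac{\sqrt{106}}{106} = - \frac{97661 \sqrt{106}}{106}$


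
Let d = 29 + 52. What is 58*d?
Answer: 4698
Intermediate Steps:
d = 81
58*d = 58*81 = 4698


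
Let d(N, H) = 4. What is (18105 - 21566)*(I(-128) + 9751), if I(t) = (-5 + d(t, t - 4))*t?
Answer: -34191219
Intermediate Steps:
I(t) = -t (I(t) = (-5 + 4)*t = -t)
(18105 - 21566)*(I(-128) + 9751) = (18105 - 21566)*(-1*(-128) + 9751) = -3461*(128 + 9751) = -3461*9879 = -34191219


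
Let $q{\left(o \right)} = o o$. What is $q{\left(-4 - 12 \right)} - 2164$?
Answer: $-1908$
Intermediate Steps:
$q{\left(o \right)} = o^{2}$
$q{\left(-4 - 12 \right)} - 2164 = \left(-4 - 12\right)^{2} - 2164 = \left(-16\right)^{2} - 2164 = 256 - 2164 = -1908$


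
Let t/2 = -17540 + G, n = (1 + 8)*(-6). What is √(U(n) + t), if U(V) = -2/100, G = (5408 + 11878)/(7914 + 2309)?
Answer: I*√366584995395858/102230 ≈ 187.29*I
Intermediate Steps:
G = 17286/10223 ≈ 1.6909
n = -54 (n = 9*(-6) = -54)
U(V) = -1/50 (U(V) = -2*1/100 = -1/50)
t = -358588268/10223 (t = 2*(-17540 + 17286/10223) = 2*(-179294134/10223) = -358588268/10223 ≈ -35077.)
√(U(n) + t) = √(-1/50 - 358588268/10223) = √(-17929423623/511150) = I*√366584995395858/102230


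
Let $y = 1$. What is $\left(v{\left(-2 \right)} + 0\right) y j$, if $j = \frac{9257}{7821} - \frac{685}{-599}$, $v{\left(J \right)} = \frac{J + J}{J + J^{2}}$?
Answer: $- \frac{21804656}{4684779} \approx -4.6544$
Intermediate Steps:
$v{\left(J \right)} = \frac{2 J}{J + J^{2}}$
$j = \frac{10902328}{4684779}$ ($j = 9257 \cdot \frac{1}{7821} - - \frac{685}{599} = \frac{9257}{7821} + \frac{685}{599} = \frac{10902328}{4684779} \approx 2.3272$)
$\left(v{\left(-2 \right)} + 0\right) y j = \left(\frac{2}{1 - 2} + 0\right) 1 \cdot \frac{10902328}{4684779} = \left(\frac{2}{-1} + 0\right) 1 \cdot \frac{10902328}{4684779} = \left(2 \left(-1\right) + 0\right) 1 \cdot \frac{10902328}{4684779} = \left(-2 + 0\right) 1 \cdot \frac{10902328}{4684779} = \left(-2\right) 1 \cdot \frac{10902328}{4684779} = \left(-2\right) \frac{10902328}{4684779} = - \frac{21804656}{4684779}$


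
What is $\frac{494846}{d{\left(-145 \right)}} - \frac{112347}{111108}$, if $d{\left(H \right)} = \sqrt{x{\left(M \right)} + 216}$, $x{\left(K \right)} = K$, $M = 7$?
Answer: $- \frac{37449}{37036} + \frac{494846 \sqrt{223}}{223} \approx 33136.0$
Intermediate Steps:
$d{\left(H \right)} = \sqrt{223}$ ($d{\left(H \right)} = \sqrt{7 + 216} = \sqrt{223}$)
$\frac{494846}{d{\left(-145 \right)}} - \frac{112347}{111108} = \frac{494846}{\sqrt{223}} - \frac{112347}{111108} = 494846 \frac{\sqrt{223}}{223} - \frac{37449}{37036} = \frac{494846 \sqrt{223}}{223} - \frac{37449}{37036} = - \frac{37449}{37036} + \frac{494846 \sqrt{223}}{223}$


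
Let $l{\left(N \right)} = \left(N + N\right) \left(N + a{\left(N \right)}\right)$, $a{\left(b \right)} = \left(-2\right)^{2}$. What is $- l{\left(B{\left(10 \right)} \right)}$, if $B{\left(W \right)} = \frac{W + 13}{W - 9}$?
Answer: $-1242$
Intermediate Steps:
$a{\left(b \right)} = 4$
$B{\left(W \right)} = \frac{13 + W}{-9 + W}$
$l{\left(N \right)} = 2 N \left(4 + N\right)$ ($l{\left(N \right)} = \left(N + N\right) \left(N + 4\right) = 2 N \left(4 + N\right)$)
$- l{\left(B{\left(10 \right)} \right)} = - 2 \frac{13 + 10}{-9 + 10} \left(4 + \frac{13 + 10}{-9 + 10}\right) = - 2 \cdot 1^{-1} \cdot 23 \left(4 + 1^{-1} \cdot 23\right) = - 2 \cdot 1 \cdot 23 \left(4 + 1 \cdot 23\right) = - 2 \cdot 23 \left(4 + 23\right) = - 2 \cdot 23 \cdot 27 = \left(-1\right) 1242 = -1242$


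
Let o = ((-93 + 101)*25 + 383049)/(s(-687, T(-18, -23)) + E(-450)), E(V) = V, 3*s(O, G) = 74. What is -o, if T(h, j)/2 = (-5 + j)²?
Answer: 1149747/1276 ≈ 901.06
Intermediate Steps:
T(h, j) = 2*(-5 + j)²
s(O, G) = 74/3 (s(O, G) = (⅓)*74 = 74/3)
o = -1149747/1276 (o = ((-93 + 101)*25 + 383049)/(74/3 - 450) = (8*25 + 383049)/(-1276/3) = (200 + 383049)*(-3/1276) = 383249*(-3/1276) = -1149747/1276 ≈ -901.06)
-o = -1*(-1149747/1276) = 1149747/1276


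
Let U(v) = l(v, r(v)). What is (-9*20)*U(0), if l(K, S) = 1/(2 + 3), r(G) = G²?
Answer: -36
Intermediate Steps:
l(K, S) = ⅕ (l(K, S) = 1/5 = ⅕)
U(v) = ⅕
(-9*20)*U(0) = -9*20*(⅕) = -180*⅕ = -36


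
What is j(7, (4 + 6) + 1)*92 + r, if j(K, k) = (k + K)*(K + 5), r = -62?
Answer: 19810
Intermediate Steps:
j(K, k) = (5 + K)*(K + k) (j(K, k) = (K + k)*(5 + K) = (5 + K)*(K + k))
j(7, (4 + 6) + 1)*92 + r = (7² + 5*7 + 5*((4 + 6) + 1) + 7*((4 + 6) + 1))*92 - 62 = (49 + 35 + 5*(10 + 1) + 7*(10 + 1))*92 - 62 = (49 + 35 + 5*11 + 7*11)*92 - 62 = (49 + 35 + 55 + 77)*92 - 62 = 216*92 - 62 = 19872 - 62 = 19810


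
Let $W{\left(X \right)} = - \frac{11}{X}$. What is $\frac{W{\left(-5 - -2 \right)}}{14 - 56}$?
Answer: $- \frac{11}{126} \approx -0.087302$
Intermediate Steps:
$\frac{W{\left(-5 - -2 \right)}}{14 - 56} = \frac{\left(-11\right) \frac{1}{-5 - -2}}{14 - 56} = \frac{\left(-11\right) \frac{1}{-5 + 2}}{14 - 56} = \frac{\left(-11\right) \frac{1}{-3}}{-42} = \left(-11\right) \left(- \frac{1}{3}\right) \left(- \frac{1}{42}\right) = \frac{11}{3} \left(- \frac{1}{42}\right) = - \frac{11}{126}$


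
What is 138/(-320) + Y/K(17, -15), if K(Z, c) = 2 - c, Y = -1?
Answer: -1333/2720 ≈ -0.49007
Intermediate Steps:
138/(-320) + Y/K(17, -15) = 138/(-320) - 1/(2 - 1*(-15)) = 138*(-1/320) - 1/(2 + 15) = -69/160 - 1/17 = -1333/2720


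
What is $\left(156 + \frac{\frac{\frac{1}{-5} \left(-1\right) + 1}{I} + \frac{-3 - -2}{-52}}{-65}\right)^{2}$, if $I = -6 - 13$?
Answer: $\frac{2509190130361489}{103105210000} \approx 24336.0$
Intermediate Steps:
$I = -19$ ($I = -6 - 13 = -19$)
$\left(156 + \frac{\frac{\frac{1}{-5} \left(-1\right) + 1}{I} + \frac{-3 - -2}{-52}}{-65}\right)^{2} = \left(156 + \frac{\frac{\frac{1}{-5} \left(-1\right) + 1}{-19} + \frac{-3 - -2}{-52}}{-65}\right)^{2} = \left(156 + \left(\left(\left(- \frac{1}{5}\right) \left(-1\right) + 1\right) \left(- \frac{1}{19}\right) + \left(-3 + 2\right) \left(- \frac{1}{52}\right)\right) \left(- \frac{1}{65}\right)\right)^{2} = \left(156 + \left(\left(\frac{1}{5} + 1\right) \left(- \frac{1}{19}\right) - - \frac{1}{52}\right) \left(- \frac{1}{65}\right)\right)^{2} = \left(156 + \left(\frac{6}{5} \left(- \frac{1}{19}\right) + \frac{1}{52}\right) \left(- \frac{1}{65}\right)\right)^{2} = \left(156 + \left(- \frac{6}{95} + \frac{1}{52}\right) \left(- \frac{1}{65}\right)\right)^{2} = \left(156 - - \frac{217}{321100}\right)^{2} = \left(156 + \frac{217}{321100}\right)^{2} = \left(\frac{50091817}{321100}\right)^{2} = \frac{2509190130361489}{103105210000}$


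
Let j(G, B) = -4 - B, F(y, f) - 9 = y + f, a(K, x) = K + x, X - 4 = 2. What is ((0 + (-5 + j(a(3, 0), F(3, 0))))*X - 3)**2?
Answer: 16641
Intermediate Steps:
X = 6 (X = 4 + 2 = 6)
F(y, f) = 9 + f + y (F(y, f) = 9 + (y + f) = 9 + (f + y) = 9 + f + y)
((0 + (-5 + j(a(3, 0), F(3, 0))))*X - 3)**2 = ((0 + (-5 + (-4 - (9 + 0 + 3))))*6 - 3)**2 = ((0 + (-5 + (-4 - 1*12)))*6 - 3)**2 = ((0 + (-5 + (-4 - 12)))*6 - 3)**2 = ((0 + (-5 - 16))*6 - 3)**2 = ((0 - 21)*6 - 3)**2 = (-21*6 - 3)**2 = (-126 - 3)**2 = (-129)**2 = 16641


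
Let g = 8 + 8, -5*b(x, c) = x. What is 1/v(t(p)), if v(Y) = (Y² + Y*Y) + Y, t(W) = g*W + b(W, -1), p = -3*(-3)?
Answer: 25/1014597 ≈ 2.4640e-5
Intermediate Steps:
b(x, c) = -x/5
g = 16
p = 9
t(W) = 79*W/5 (t(W) = 16*W - W/5 = 79*W/5)
v(Y) = Y + 2*Y² (v(Y) = (Y² + Y²) + Y = 2*Y² + Y = Y + 2*Y²)
1/v(t(p)) = 1/(((79/5)*9)*(1 + 2*((79/5)*9))) = 1/(711*(1 + 2*(711/5))/5) = 1/(711*(1 + 1422/5)/5) = 1/((711/5)*(1427/5)) = 1/(1014597/25) = 25/1014597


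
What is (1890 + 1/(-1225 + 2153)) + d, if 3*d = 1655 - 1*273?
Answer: 6544259/2784 ≈ 2350.7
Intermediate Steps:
d = 1382/3 (d = (1655 - 1*273)/3 = (1655 - 273)/3 = (⅓)*1382 = 1382/3 ≈ 460.67)
(1890 + 1/(-1225 + 2153)) + d = (1890 + 1/(-1225 + 2153)) + 1382/3 = (1890 + 1/928) + 1382/3 = 1753921/928 + 1382/3 = 6544259/2784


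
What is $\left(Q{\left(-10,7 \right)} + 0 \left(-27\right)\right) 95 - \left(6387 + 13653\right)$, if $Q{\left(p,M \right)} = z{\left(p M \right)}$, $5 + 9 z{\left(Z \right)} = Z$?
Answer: $- \frac{62495}{3} \approx -20832.0$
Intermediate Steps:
$z{\left(Z \right)} = - \frac{5}{9} + \frac{Z}{9}$
$Q{\left(p,M \right)} = - \frac{5}{9} + \frac{M p}{9}$ ($Q{\left(p,M \right)} = - \frac{5}{9} + \frac{p M}{9} = - \frac{5}{9} + \frac{M p}{9}$)
$\left(Q{\left(-10,7 \right)} + 0 \left(-27\right)\right) 95 - \left(6387 + 13653\right) = \left(\left(- \frac{5}{9} + \frac{1}{9} \cdot 7 \left(-10\right)\right) + 0 \left(-27\right)\right) 95 - \left(6387 + 13653\right) = \left(\left(- \frac{5}{9} - \frac{70}{9}\right) + 0\right) 95 - 20040 = \left(- \frac{25}{3} + 0\right) 95 - 20040 = \left(- \frac{25}{3}\right) 95 - 20040 = - \frac{2375}{3} - 20040 = - \frac{62495}{3}$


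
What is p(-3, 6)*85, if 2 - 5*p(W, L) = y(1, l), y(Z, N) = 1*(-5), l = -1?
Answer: 119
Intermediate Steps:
y(Z, N) = -5
p(W, L) = 7/5 (p(W, L) = ⅖ - ⅕*(-5) = ⅖ + 1 = 7/5)
p(-3, 6)*85 = (7/5)*85 = 119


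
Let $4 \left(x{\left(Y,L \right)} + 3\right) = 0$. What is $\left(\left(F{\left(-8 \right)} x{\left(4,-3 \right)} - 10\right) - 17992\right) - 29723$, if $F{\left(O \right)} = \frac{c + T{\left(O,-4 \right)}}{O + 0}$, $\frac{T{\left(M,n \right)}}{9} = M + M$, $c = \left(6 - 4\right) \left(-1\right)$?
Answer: $- \frac{191119}{4} \approx -47780.0$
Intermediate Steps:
$x{\left(Y,L \right)} = -3$ ($x{\left(Y,L \right)} = -3 + \frac{1}{4} \cdot 0 = -3 + 0 = -3$)
$c = -2$ ($c = 2 \left(-1\right) = -2$)
$T{\left(M,n \right)} = 18 M$ ($T{\left(M,n \right)} = 9 \left(M + M\right) = 9 \cdot 2 M = 18 M$)
$F{\left(O \right)} = \frac{-2 + 18 O}{O}$ ($F{\left(O \right)} = \frac{-2 + 18 O}{O + 0} = \frac{-2 + 18 O}{O}$)
$\left(\left(F{\left(-8 \right)} x{\left(4,-3 \right)} - 10\right) - 17992\right) - 29723 = \left(\left(\left(18 - \frac{2}{-8}\right) \left(-3\right) - 10\right) - 17992\right) - 29723 = \left(\left(\left(18 - - \frac{1}{4}\right) \left(-3\right) - 10\right) - 17992\right) - 29723 = \left(\left(\left(18 + \frac{1}{4}\right) \left(-3\right) - 10\right) - 17992\right) - 29723 = \left(\left(\frac{73}{4} \left(-3\right) - 10\right) - 17992\right) - 29723 = \left(\left(- \frac{219}{4} - 10\right) - 17992\right) - 29723 = \left(- \frac{259}{4} - 17992\right) - 29723 = - \frac{72227}{4} - 29723 = - \frac{191119}{4}$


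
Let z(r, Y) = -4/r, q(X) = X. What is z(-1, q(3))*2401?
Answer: 9604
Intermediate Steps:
z(-1, q(3))*2401 = -4/(-1)*2401 = -4*(-1)*2401 = 4*2401 = 9604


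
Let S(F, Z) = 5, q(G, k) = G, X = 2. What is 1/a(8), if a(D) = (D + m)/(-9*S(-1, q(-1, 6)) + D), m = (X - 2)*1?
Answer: -37/8 ≈ -4.6250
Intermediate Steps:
m = 0 (m = (2 - 2)*1 = 0*1 = 0)
a(D) = D/(-45 + D) (a(D) = (D + 0)/(-9*5 + D) = D/(-45 + D))
1/a(8) = 1/(8/(-45 + 8)) = 1/(8/(-37)) = 1/(8*(-1/37)) = 1/(-8/37) = -37/8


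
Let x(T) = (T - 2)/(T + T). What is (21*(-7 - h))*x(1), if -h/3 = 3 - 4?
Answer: 105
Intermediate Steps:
h = 3 (h = -3*(3 - 4) = -3*(-1) = 3)
x(T) = (-2 + T)/(2*T) (x(T) = (-2 + T)/((2*T)) = (-2 + T)*(1/(2*T)) = (-2 + T)/(2*T))
(21*(-7 - h))*x(1) = (21*(-7 - 1*3))*((½)*(-2 + 1)/1) = (21*(-7 - 3))*((½)*1*(-1)) = (21*(-10))*(-½) = -210*(-½) = 105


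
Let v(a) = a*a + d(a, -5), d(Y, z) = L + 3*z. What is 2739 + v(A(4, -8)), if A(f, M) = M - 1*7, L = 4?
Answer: 2953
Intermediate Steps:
d(Y, z) = 4 + 3*z
A(f, M) = -7 + M (A(f, M) = M - 7 = -7 + M)
v(a) = -11 + a**2 (v(a) = a*a + (4 + 3*(-5)) = a**2 + (4 - 15) = a**2 - 11 = -11 + a**2)
2739 + v(A(4, -8)) = 2739 + (-11 + (-7 - 8)**2) = 2739 + (-11 + (-15)**2) = 2739 + (-11 + 225) = 2739 + 214 = 2953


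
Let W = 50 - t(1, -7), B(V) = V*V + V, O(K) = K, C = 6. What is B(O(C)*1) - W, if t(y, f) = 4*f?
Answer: -36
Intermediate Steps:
B(V) = V + V² (B(V) = V² + V = V + V²)
W = 78 (W = 50 - 4*(-7) = 50 - 1*(-28) = 50 + 28 = 78)
B(O(C)*1) - W = (6*1)*(1 + 6*1) - 1*78 = 6*(1 + 6) - 78 = 6*7 - 78 = 42 - 78 = -36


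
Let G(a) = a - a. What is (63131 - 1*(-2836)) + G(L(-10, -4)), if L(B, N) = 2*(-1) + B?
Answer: 65967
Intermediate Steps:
L(B, N) = -2 + B
G(a) = 0
(63131 - 1*(-2836)) + G(L(-10, -4)) = (63131 - 1*(-2836)) + 0 = (63131 + 2836) + 0 = 65967 + 0 = 65967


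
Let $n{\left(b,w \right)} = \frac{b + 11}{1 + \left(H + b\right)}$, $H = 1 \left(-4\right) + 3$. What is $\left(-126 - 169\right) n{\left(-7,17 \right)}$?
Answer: $\frac{1180}{7} \approx 168.57$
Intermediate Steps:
$H = -1$ ($H = -4 + 3 = -1$)
$n{\left(b,w \right)} = \frac{11 + b}{b}$ ($n{\left(b,w \right)} = \frac{b + 11}{1 + \left(-1 + b\right)} = \frac{11 + b}{b}$)
$\left(-126 - 169\right) n{\left(-7,17 \right)} = \left(-126 - 169\right) \frac{11 - 7}{-7} = - 295 \left(\left(- \frac{1}{7}\right) 4\right) = \left(-295\right) \left(- \frac{4}{7}\right) = \frac{1180}{7}$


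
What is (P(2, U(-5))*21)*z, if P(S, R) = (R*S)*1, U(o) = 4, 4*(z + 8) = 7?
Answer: -1050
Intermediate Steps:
z = -25/4 (z = -8 + (¼)*7 = -8 + 7/4 = -25/4 ≈ -6.2500)
P(S, R) = R*S
(P(2, U(-5))*21)*z = ((4*2)*21)*(-25/4) = (8*21)*(-25/4) = 168*(-25/4) = -1050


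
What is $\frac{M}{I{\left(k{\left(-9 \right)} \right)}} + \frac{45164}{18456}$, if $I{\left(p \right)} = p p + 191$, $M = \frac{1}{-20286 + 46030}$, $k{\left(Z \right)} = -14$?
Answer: $\frac{18748570777}{7661491632} \approx 2.4471$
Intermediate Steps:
$M = \frac{1}{25744} \approx 3.8844 \cdot 10^{-5}$
$I{\left(p \right)} = 191 + p^{2}$ ($I{\left(p \right)} = p^{2} + 191 = 191 + p^{2}$)
$\frac{M}{I{\left(k{\left(-9 \right)} \right)}} + \frac{45164}{18456} = \frac{1}{25744 \left(191 + \left(-14\right)^{2}\right)} + \frac{45164}{18456} = \frac{1}{25744 \left(191 + 196\right)} + 45164 \cdot \frac{1}{18456} = \frac{1}{25744 \cdot 387} + \frac{11291}{4614} = \frac{1}{25744} \cdot \frac{1}{387} + \frac{11291}{4614} = \frac{1}{9962928} + \frac{11291}{4614} = \frac{18748570777}{7661491632}$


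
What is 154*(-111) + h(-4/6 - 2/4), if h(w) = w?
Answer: -102571/6 ≈ -17095.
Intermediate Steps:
154*(-111) + h(-4/6 - 2/4) = 154*(-111) + (-4/6 - 2/4) = -17094 + (-4*⅙ - 2*¼) = -17094 + (-⅔ - ½) = -17094 - 7/6 = -102571/6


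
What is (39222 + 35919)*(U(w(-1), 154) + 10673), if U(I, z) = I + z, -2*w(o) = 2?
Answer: 813476466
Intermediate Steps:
w(o) = -1 (w(o) = -½*2 = -1)
(39222 + 35919)*(U(w(-1), 154) + 10673) = (39222 + 35919)*((-1 + 154) + 10673) = 75141*(153 + 10673) = 75141*10826 = 813476466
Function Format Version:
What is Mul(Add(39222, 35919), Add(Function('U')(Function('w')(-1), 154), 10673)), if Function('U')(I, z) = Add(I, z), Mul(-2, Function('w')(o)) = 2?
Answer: 813476466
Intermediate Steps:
Function('w')(o) = -1 (Function('w')(o) = Mul(Rational(-1, 2), 2) = -1)
Mul(Add(39222, 35919), Add(Function('U')(Function('w')(-1), 154), 10673)) = Mul(Add(39222, 35919), Add(Add(-1, 154), 10673)) = Mul(75141, Add(153, 10673)) = Mul(75141, 10826) = 813476466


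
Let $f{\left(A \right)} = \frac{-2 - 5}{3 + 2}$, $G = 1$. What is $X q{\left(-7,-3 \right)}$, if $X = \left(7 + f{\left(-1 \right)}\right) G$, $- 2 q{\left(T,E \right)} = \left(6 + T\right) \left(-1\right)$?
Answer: $- \frac{14}{5} \approx -2.8$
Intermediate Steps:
$q{\left(T,E \right)} = 3 + \frac{T}{2}$ ($q{\left(T,E \right)} = - \frac{\left(6 + T\right) \left(-1\right)}{2} = - \frac{-6 - T}{2} = 3 + \frac{T}{2}$)
$f{\left(A \right)} = - \frac{7}{5}$
$X = \frac{28}{5}$ ($X = \left(7 - \frac{7}{5}\right) 1 = \frac{28}{5} \cdot 1 = \frac{28}{5} \approx 5.6$)
$X q{\left(-7,-3 \right)} = \frac{28 \left(3 + \frac{1}{2} \left(-7\right)\right)}{5} = \frac{28 \left(3 - \frac{7}{2}\right)}{5} = \frac{28}{5} \left(- \frac{1}{2}\right) = - \frac{14}{5}$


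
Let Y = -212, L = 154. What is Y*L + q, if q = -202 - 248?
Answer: -33098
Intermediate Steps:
q = -450
Y*L + q = -212*154 - 450 = -32648 - 450 = -33098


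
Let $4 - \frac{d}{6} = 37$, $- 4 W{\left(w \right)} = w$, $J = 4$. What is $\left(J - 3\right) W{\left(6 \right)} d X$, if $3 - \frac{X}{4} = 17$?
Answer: $-16632$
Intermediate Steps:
$W{\left(w \right)} = - \frac{w}{4}$
$d = -198$ ($d = 24 - 222 = -198$)
$X = -56$ ($X = 12 - 68 = -56$)
$\left(J - 3\right) W{\left(6 \right)} d X = \left(4 - 3\right) \left(\left(- \frac{1}{4}\right) 6\right) \left(-198\right) \left(-56\right) = 1 \left(- \frac{3}{2}\right) \left(-198\right) \left(-56\right) = \left(- \frac{3}{2}\right) \left(-198\right) \left(-56\right) = 297 \left(-56\right) = -16632$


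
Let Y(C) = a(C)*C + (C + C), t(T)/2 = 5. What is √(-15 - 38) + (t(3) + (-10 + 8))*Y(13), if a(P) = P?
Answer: 1560 + I*√53 ≈ 1560.0 + 7.2801*I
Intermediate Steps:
t(T) = 10 (t(T) = 2*5 = 10)
Y(C) = C² + 2*C (Y(C) = C*C + (C + C) = C² + 2*C)
√(-15 - 38) + (t(3) + (-10 + 8))*Y(13) = √(-15 - 38) + (10 + (-10 + 8))*(13*(2 + 13)) = √(-53) + (10 - 2)*(13*15) = I*√53 + 8*195 = I*√53 + 1560 = 1560 + I*√53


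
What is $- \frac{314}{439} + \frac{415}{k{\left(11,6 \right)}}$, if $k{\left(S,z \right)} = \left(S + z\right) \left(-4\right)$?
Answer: $- \frac{203537}{29852} \approx -6.8182$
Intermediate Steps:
$k{\left(S,z \right)} = - 4 S - 4 z$
$- \frac{314}{439} + \frac{415}{k{\left(11,6 \right)}} = - \frac{314}{439} + \frac{415}{\left(-4\right) 11 - 24} = \left(-314\right) \frac{1}{439} + \frac{415}{-44 - 24} = - \frac{314}{439} + \frac{415}{-68} = - \frac{314}{439} + 415 \left(- \frac{1}{68}\right) = - \frac{314}{439} - \frac{415}{68} = - \frac{203537}{29852}$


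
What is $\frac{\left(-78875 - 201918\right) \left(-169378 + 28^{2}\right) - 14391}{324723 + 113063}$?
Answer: $\frac{47340000651}{437786} \approx 1.0814 \cdot 10^{5}$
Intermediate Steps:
$\frac{\left(-78875 - 201918\right) \left(-169378 + 28^{2}\right) - 14391}{324723 + 113063} = \frac{- 280793 \left(-169378 + 784\right) - 14391}{437786} = \left(\left(-280793\right) \left(-168594\right) - 14391\right) \frac{1}{437786} = \left(47340015042 - 14391\right) \frac{1}{437786} = 47340000651 \cdot \frac{1}{437786} = \frac{47340000651}{437786}$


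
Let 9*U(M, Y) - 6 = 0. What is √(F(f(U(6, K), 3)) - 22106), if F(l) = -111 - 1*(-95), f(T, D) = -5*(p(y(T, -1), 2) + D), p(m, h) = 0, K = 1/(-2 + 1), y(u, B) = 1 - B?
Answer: 3*I*√2458 ≈ 148.73*I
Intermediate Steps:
K = -1 (K = 1/(-1) = -1)
U(M, Y) = ⅔ (U(M, Y) = ⅔ + (⅑)*0 = ⅔ + 0 = ⅔)
f(T, D) = -5*D (f(T, D) = -5*(0 + D) = -5*D)
F(l) = -16 (F(l) = -111 + 95 = -16)
√(F(f(U(6, K), 3)) - 22106) = √(-16 - 22106) = √(-22122) = 3*I*√2458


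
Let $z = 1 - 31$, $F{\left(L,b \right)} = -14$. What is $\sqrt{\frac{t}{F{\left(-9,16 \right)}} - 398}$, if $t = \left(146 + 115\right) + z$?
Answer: $\frac{i \sqrt{1658}}{2} \approx 20.359 i$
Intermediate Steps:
$z = -30$ ($z = 1 - 31 = -30$)
$t = 231$ ($t = \left(146 + 115\right) - 30 = 261 - 30 = 231$)
$\sqrt{\frac{t}{F{\left(-9,16 \right)}} - 398} = \sqrt{\frac{231}{-14} - 398} = \sqrt{231 \left(- \frac{1}{14}\right) - 398} = \sqrt{- \frac{33}{2} - 398} = \sqrt{- \frac{829}{2}} = \frac{i \sqrt{1658}}{2}$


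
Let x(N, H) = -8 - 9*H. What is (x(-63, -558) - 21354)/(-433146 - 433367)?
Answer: 16340/866513 ≈ 0.018857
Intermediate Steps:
(x(-63, -558) - 21354)/(-433146 - 433367) = ((-8 - 9*(-558)) - 21354)/(-433146 - 433367) = ((-8 + 5022) - 21354)/(-866513) = (5014 - 21354)*(-1/866513) = -16340*(-1/866513) = 16340/866513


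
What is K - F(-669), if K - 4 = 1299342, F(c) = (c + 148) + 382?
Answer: 1299485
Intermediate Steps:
F(c) = 530 + c (F(c) = (148 + c) + 382 = 530 + c)
K = 1299346 (K = 4 + 1299342 = 1299346)
K - F(-669) = 1299346 - (530 - 669) = 1299346 - 1*(-139) = 1299346 + 139 = 1299485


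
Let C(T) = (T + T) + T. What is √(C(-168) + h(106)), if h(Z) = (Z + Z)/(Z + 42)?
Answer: I*√688015/37 ≈ 22.418*I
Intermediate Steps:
C(T) = 3*T (C(T) = 2*T + T = 3*T)
h(Z) = 2*Z/(42 + Z) (h(Z) = (2*Z)/(42 + Z) = 2*Z/(42 + Z))
√(C(-168) + h(106)) = √(3*(-168) + 2*106/(42 + 106)) = √(-504 + 2*106/148) = √(-504 + 2*106*(1/148)) = √(-504 + 53/37) = √(-18595/37) = I*√688015/37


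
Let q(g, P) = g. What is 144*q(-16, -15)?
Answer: -2304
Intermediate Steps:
144*q(-16, -15) = 144*(-16) = -2304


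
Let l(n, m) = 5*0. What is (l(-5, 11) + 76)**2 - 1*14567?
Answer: -8791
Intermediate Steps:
l(n, m) = 0
(l(-5, 11) + 76)**2 - 1*14567 = (0 + 76)**2 - 1*14567 = 76**2 - 14567 = 5776 - 14567 = -8791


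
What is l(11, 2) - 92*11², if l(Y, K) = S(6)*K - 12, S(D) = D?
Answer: -11132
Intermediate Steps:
l(Y, K) = -12 + 6*K (l(Y, K) = 6*K - 12 = -12 + 6*K)
l(11, 2) - 92*11² = (-12 + 6*2) - 92*11² = (-12 + 12) - 92*121 = 0 - 11132 = -11132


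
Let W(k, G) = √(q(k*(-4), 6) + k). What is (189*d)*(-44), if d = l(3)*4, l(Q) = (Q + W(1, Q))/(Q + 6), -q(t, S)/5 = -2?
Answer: -11088 - 3696*√11 ≈ -23346.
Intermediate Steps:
q(t, S) = 10 (q(t, S) = -5*(-2) = 10)
W(k, G) = √(10 + k)
l(Q) = (Q + √11)/(6 + Q) (l(Q) = (Q + √(10 + 1))/(Q + 6) = (Q + √11)/(6 + Q))
d = 4/3 + 4*√11/9 (d = ((3 + √11)/(6 + 3))*4 = ((3 + √11)/9)*4 = (⅓ + √11/9)*4 = 4/3 + 4*√11/9 ≈ 2.8074)
(189*d)*(-44) = (189*(4/3 + 4*√11/9))*(-44) = (252 + 84*√11)*(-44) = -11088 - 3696*√11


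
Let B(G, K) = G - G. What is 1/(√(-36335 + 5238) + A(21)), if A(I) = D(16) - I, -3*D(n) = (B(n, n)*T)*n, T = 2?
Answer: -21/31538 - 11*I*√257/31538 ≈ -0.00066586 - 0.0055915*I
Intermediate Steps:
B(G, K) = 0
D(n) = 0 (D(n) = -0*2*n/3 = -0*n = -⅓*0 = 0)
A(I) = -I (A(I) = 0 - I = -I)
1/(√(-36335 + 5238) + A(21)) = 1/(√(-36335 + 5238) - 1*21) = 1/(√(-31097) - 21) = 1/(11*I*√257 - 21) = 1/(-21 + 11*I*√257)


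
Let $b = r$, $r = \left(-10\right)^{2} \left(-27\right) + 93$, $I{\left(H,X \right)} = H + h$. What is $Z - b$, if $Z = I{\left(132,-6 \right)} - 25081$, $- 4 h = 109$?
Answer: $- \frac{89477}{4} \approx -22369.0$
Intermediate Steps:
$h = - \frac{109}{4}$ ($h = \left(- \frac{1}{4}\right) 109 = - \frac{109}{4} \approx -27.25$)
$I{\left(H,X \right)} = - \frac{109}{4} + H$ ($I{\left(H,X \right)} = H - \frac{109}{4} = - \frac{109}{4} + H$)
$Z = - \frac{99905}{4}$ ($Z = \left(- \frac{109}{4} + 132\right) - 25081 = \frac{419}{4} - 25081 = - \frac{99905}{4} \approx -24976.0$)
$r = -2607$ ($r = 100 \left(-27\right) + 93 = -2700 + 93 = -2607$)
$b = -2607$
$Z - b = - \frac{99905}{4} - -2607 = - \frac{99905}{4} + 2607 = - \frac{89477}{4}$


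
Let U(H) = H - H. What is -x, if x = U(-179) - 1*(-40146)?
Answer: -40146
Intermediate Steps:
U(H) = 0
x = 40146 (x = 0 - 1*(-40146) = 0 + 40146 = 40146)
-x = -1*40146 = -40146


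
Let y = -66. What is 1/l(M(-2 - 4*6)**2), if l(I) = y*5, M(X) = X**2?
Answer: -1/330 ≈ -0.0030303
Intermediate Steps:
l(I) = -330 (l(I) = -66*5 = -330)
1/l(M(-2 - 4*6)**2) = 1/(-330) = -1/330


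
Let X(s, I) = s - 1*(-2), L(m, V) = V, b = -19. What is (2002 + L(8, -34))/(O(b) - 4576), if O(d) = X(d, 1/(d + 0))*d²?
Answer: -656/3571 ≈ -0.18370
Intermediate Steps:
X(s, I) = 2 + s (X(s, I) = s + 2 = 2 + s)
O(d) = d²*(2 + d) (O(d) = (2 + d)*d² = d²*(2 + d))
(2002 + L(8, -34))/(O(b) - 4576) = (2002 - 34)/((-19)²*(2 - 19) - 4576) = 1968/(361*(-17) - 4576) = 1968/(-6137 - 4576) = 1968/(-10713) = 1968*(-1/10713) = -656/3571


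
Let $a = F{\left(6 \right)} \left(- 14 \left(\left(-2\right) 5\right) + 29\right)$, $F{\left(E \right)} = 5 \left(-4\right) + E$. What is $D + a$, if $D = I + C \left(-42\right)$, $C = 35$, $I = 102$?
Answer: $-3734$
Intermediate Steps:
$F{\left(E \right)} = -20 + E$
$a = -2366$ ($a = \left(-20 + 6\right) \left(- 14 \left(\left(-2\right) 5\right) + 29\right) = - 14 \left(\left(-14\right) \left(-10\right) + 29\right) = - 14 \left(140 + 29\right) = \left(-14\right) 169 = -2366$)
$D = -1368$ ($D = 102 + 35 \left(-42\right) = 102 - 1470 = -1368$)
$D + a = -1368 - 2366 = -3734$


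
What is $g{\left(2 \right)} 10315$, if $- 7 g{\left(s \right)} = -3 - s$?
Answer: $\frac{51575}{7} \approx 7367.9$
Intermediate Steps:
$g{\left(s \right)} = \frac{3}{7} + \frac{s}{7}$ ($g{\left(s \right)} = - \frac{-3 - s}{7} = \frac{3}{7} + \frac{s}{7}$)
$g{\left(2 \right)} 10315 = \left(\frac{3}{7} + \frac{1}{7} \cdot 2\right) 10315 = \left(\frac{3}{7} + \frac{2}{7}\right) 10315 = \frac{5}{7} \cdot 10315 = \frac{51575}{7}$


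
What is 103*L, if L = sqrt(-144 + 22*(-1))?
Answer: 103*I*sqrt(166) ≈ 1327.1*I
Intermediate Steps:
L = I*sqrt(166) (L = sqrt(-144 - 22) = sqrt(-166) = I*sqrt(166) ≈ 12.884*I)
103*L = 103*(I*sqrt(166)) = 103*I*sqrt(166)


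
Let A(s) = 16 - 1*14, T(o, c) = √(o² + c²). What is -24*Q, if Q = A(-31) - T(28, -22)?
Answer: -48 + 48*√317 ≈ 806.62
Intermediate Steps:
T(o, c) = √(c² + o²)
A(s) = 2 (A(s) = 16 - 14 = 2)
Q = 2 - 2*√317 (Q = 2 - √((-22)² + 28²) = 2 - √(484 + 784) = 2 - √1268 = 2 - 2*√317 ≈ -33.609)
-24*Q = -24*(2 - 2*√317) = -48 + 48*√317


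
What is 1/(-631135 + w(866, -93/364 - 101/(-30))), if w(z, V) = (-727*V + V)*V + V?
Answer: -1656200/1056919147093 ≈ -1.5670e-6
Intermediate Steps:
w(z, V) = V - 726*V² (w(z, V) = (-726*V)*V + V = -726*V² + V = V - 726*V²)
1/(-631135 + w(866, -93/364 - 101/(-30))) = 1/(-631135 + (-93/364 - 101/(-30))*(1 - 726*(-93/364 - 101/(-30)))) = 1/(-631135 + (-93*1/364 - 101*(-1/30))*(1 - 726*(-93*1/364 - 101*(-1/30)))) = 1/(-631135 + (-93/364 + 101/30)*(1 - 726*(-93/364 + 101/30))) = 1/(-631135 + 16987*(1 - 726*16987/5460)/5460) = 1/(-631135 + 16987*(1 - 2055427/910)/5460) = 1/(-631135 + (16987/5460)*(-2054517/910)) = 1/(-631135 - 11633360093/1656200) = 1/(-1056919147093/1656200) = -1656200/1056919147093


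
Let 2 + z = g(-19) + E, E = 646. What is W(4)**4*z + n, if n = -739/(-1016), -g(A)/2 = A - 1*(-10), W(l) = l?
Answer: 172184291/1016 ≈ 1.6947e+5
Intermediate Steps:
g(A) = -20 - 2*A (g(A) = -2*(A - 1*(-10)) = -2*(A + 10) = -2*(10 + A) = -20 - 2*A)
z = 662 (z = -2 + ((-20 - 2*(-19)) + 646) = -2 + ((-20 + 38) + 646) = -2 + (18 + 646) = -2 + 664 = 662)
n = 739/1016 (n = -739*(-1/1016) = 739/1016 ≈ 0.72736)
W(4)**4*z + n = 4**4*662 + 739/1016 = 256*662 + 739/1016 = 169472 + 739/1016 = 172184291/1016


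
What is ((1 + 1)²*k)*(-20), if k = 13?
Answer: -1040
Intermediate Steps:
((1 + 1)²*k)*(-20) = ((1 + 1)²*13)*(-20) = (2²*13)*(-20) = (4*13)*(-20) = 52*(-20) = -1040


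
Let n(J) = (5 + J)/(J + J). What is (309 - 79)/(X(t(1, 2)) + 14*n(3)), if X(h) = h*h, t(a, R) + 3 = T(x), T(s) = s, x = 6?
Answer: 690/83 ≈ 8.3132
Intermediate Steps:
t(a, R) = 3 (t(a, R) = -3 + 6 = 3)
n(J) = (5 + J)/(2*J) (n(J) = (5 + J)/((2*J)) = (5 + J)*(1/(2*J)) = (5 + J)/(2*J))
X(h) = h**2
(309 - 79)/(X(t(1, 2)) + 14*n(3)) = (309 - 79)/(3**2 + 14*((1/2)*(5 + 3)/3)) = 230/(9 + 14*((1/2)*(1/3)*8)) = 230/(9 + 14*(4/3)) = 230/(9 + 56/3) = 230/(83/3) = 230*(3/83) = 690/83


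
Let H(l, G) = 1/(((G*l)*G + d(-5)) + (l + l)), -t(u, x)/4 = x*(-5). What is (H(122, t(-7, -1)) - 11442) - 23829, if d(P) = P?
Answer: -1729654568/49039 ≈ -35271.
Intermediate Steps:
t(u, x) = 20*x (t(u, x) = -4*x*(-5) = -(-20)*x = 20*x)
H(l, G) = 1/(-5 + 2*l + l*G²) (H(l, G) = 1/(((G*l)*G - 5) + (l + l)) = 1/((l*G² - 5) + 2*l) = 1/((-5 + l*G²) + 2*l) = 1/(-5 + 2*l + l*G²))
(H(122, t(-7, -1)) - 11442) - 23829 = (1/(-5 + 2*122 + 122*(20*(-1))²) - 11442) - 23829 = (1/(-5 + 244 + 122*(-20)²) - 11442) - 23829 = (1/(-5 + 244 + 122*400) - 11442) - 23829 = (1/(-5 + 244 + 48800) - 11442) - 23829 = (1/49039 - 11442) - 23829 = -561104237/49039 - 23829 = -1729654568/49039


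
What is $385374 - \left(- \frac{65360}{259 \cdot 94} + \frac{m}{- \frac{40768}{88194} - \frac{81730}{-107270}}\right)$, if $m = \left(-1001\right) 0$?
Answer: $\frac{4691190382}{12173} \approx 3.8538 \cdot 10^{5}$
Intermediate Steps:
$m = 0$
$385374 - \left(- \frac{65360}{259 \cdot 94} + \frac{m}{- \frac{40768}{88194} - \frac{81730}{-107270}}\right) = 385374 - \left(- \frac{65360}{259 \cdot 94} + \frac{0}{- \frac{40768}{88194} - \frac{81730}{-107270}}\right) = 385374 - \left(- \frac{65360}{24346} + \frac{0}{\left(-40768\right) \frac{1}{88194} - - \frac{8173}{10727}}\right) = 385374 - \left(\left(-65360\right) \frac{1}{24346} + \frac{0}{- \frac{20384}{44097} + \frac{8173}{10727}}\right) = 385374 - \left(- \frac{32680}{12173} + \frac{0}{\frac{141745613}{473028519}}\right) = 385374 - \left(- \frac{32680}{12173} + 0 \cdot \frac{473028519}{141745613}\right) = 385374 - \left(- \frac{32680}{12173} + 0\right) = 385374 - - \frac{32680}{12173} = 385374 + \frac{32680}{12173} = \frac{4691190382}{12173}$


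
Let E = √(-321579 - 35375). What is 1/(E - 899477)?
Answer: -899477/809059230483 - I*√356954/809059230483 ≈ -1.1118e-6 - 7.3846e-10*I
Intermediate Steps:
E = I*√356954 (E = √(-356954) = I*√356954 ≈ 597.46*I)
1/(E - 899477) = 1/(I*√356954 - 899477) = 1/(-899477 + I*√356954)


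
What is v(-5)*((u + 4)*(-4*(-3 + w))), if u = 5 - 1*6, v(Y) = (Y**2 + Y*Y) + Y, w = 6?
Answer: -1620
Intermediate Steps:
v(Y) = Y + 2*Y**2 (v(Y) = (Y**2 + Y**2) + Y = 2*Y**2 + Y = Y + 2*Y**2)
u = -1 (u = 5 - 6 = -1)
v(-5)*((u + 4)*(-4*(-3 + w))) = (-5*(1 + 2*(-5)))*((-1 + 4)*(-4*(-3 + 6))) = (-5*(1 - 10))*(3*(-4*3)) = (-5*(-9))*(3*(-12)) = 45*(-36) = -1620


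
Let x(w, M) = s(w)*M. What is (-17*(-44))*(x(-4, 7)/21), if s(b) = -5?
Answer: -3740/3 ≈ -1246.7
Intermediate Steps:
x(w, M) = -5*M
(-17*(-44))*(x(-4, 7)/21) = (-17*(-44))*(-5*7/21) = 748*(-35*1/21) = 748*(-5/3) = -3740/3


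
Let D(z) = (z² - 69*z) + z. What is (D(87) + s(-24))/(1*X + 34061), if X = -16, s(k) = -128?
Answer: 305/6809 ≈ 0.044794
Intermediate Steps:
D(z) = z² - 68*z
(D(87) + s(-24))/(1*X + 34061) = (87*(-68 + 87) - 128)/(1*(-16) + 34061) = (87*19 - 128)/(-16 + 34061) = (1653 - 128)/34045 = 1525*(1/34045) = 305/6809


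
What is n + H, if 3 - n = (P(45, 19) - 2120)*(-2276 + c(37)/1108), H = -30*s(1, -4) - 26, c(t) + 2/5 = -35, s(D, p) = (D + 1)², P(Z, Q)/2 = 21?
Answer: -13101372573/2770 ≈ -4.7297e+6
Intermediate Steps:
P(Z, Q) = 42 (P(Z, Q) = 2*21 = 42)
s(D, p) = (1 + D)²
c(t) = -177/5 (c(t) = -⅖ - 35 = -177/5)
H = -146 (H = -30*(1 + 1)² - 26 = -30*2² - 26 = -30*4 - 26 = -120 - 26 = -146)
n = -13100968153/2770 (n = 3 - (42 - 2120)*(-2276 - 177/5/1108) = 3 - (-2078)*(-2276 - 177/5*1/1108) = 3 - (-2078)*(-2276 - 177/5540) = 3 - (-2078)*(-12609217)/5540 = 3 - 1*13100976463/2770 = 3 - 13100976463/2770 = -13100968153/2770 ≈ -4.7296e+6)
n + H = -13100968153/2770 - 146 = -13101372573/2770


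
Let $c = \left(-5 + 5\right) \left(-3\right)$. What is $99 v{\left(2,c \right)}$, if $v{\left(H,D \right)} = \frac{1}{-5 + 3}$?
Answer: $- \frac{99}{2} \approx -49.5$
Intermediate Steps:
$c = 0$ ($c = 0 \left(-3\right) = 0$)
$v{\left(H,D \right)} = - \frac{1}{2}$ ($v{\left(H,D \right)} = \frac{1}{-2} = - \frac{1}{2}$)
$99 v{\left(2,c \right)} = 99 \left(- \frac{1}{2}\right) = - \frac{99}{2}$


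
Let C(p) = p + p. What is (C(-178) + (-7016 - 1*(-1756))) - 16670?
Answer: -22286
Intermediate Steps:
C(p) = 2*p
(C(-178) + (-7016 - 1*(-1756))) - 16670 = (2*(-178) + (-7016 - 1*(-1756))) - 16670 = (-356 + (-7016 + 1756)) - 16670 = (-356 - 5260) - 16670 = -5616 - 16670 = -22286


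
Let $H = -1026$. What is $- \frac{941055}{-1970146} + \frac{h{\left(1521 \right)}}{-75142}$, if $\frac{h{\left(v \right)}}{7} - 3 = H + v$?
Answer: $\frac{31922412927}{74020355366} \approx 0.43127$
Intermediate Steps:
$h{\left(v \right)} = -7161 + 7 v$ ($h{\left(v \right)} = 21 + 7 \left(-1026 + v\right) = 21 + \left(-7182 + 7 v\right) = -7161 + 7 v$)
$- \frac{941055}{-1970146} + \frac{h{\left(1521 \right)}}{-75142} = - \frac{941055}{-1970146} + \frac{-7161 + 7 \cdot 1521}{-75142} = \left(-941055\right) \left(- \frac{1}{1970146}\right) + \left(-7161 + 10647\right) \left(- \frac{1}{75142}\right) = \frac{941055}{1970146} + 3486 \left(- \frac{1}{75142}\right) = \frac{941055}{1970146} - \frac{1743}{37571} = \frac{31922412927}{74020355366}$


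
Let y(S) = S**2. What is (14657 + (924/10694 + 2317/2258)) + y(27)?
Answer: 185776703231/12073526 ≈ 15387.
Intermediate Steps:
(14657 + (924/10694 + 2317/2258)) + y(27) = (14657 + (924/10694 + 2317/2258)) + 27**2 = (14657 + (924*(1/10694) + 2317*(1/2258))) + 729 = (14657 + (462/5347 + 2317/2258)) + 729 = (14657 + 13432195/12073526) + 729 = 176975102777/12073526 + 729 = 185776703231/12073526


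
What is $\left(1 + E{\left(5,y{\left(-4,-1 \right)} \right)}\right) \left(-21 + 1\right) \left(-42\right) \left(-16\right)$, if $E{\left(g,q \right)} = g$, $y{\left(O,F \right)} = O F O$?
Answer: $-80640$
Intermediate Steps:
$y{\left(O,F \right)} = F O^{2}$ ($y{\left(O,F \right)} = F O O = F O^{2}$)
$\left(1 + E{\left(5,y{\left(-4,-1 \right)} \right)}\right) \left(-21 + 1\right) \left(-42\right) \left(-16\right) = \left(1 + 5\right) \left(-21 + 1\right) \left(-42\right) \left(-16\right) = 6 \left(-20\right) \left(-42\right) \left(-16\right) = \left(-120\right) \left(-42\right) \left(-16\right) = 5040 \left(-16\right) = -80640$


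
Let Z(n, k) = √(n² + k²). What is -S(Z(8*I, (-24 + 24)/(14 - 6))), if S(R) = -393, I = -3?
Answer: 393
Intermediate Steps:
Z(n, k) = √(k² + n²)
-S(Z(8*I, (-24 + 24)/(14 - 6))) = -1*(-393) = 393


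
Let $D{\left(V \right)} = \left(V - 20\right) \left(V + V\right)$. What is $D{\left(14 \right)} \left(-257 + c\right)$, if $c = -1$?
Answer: $43344$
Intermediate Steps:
$D{\left(V \right)} = 2 V \left(-20 + V\right)$ ($D{\left(V \right)} = \left(-20 + V\right) 2 V = 2 V \left(-20 + V\right)$)
$D{\left(14 \right)} \left(-257 + c\right) = 2 \cdot 14 \left(-20 + 14\right) \left(-257 - 1\right) = 2 \cdot 14 \left(-6\right) \left(-258\right) = \left(-168\right) \left(-258\right) = 43344$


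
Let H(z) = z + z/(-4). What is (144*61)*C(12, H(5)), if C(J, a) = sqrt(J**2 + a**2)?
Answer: 6588*sqrt(281) ≈ 1.1044e+5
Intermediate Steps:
H(z) = 3*z/4 (H(z) = z + z*(-1/4) = z - z/4 = 3*z/4)
(144*61)*C(12, H(5)) = (144*61)*sqrt(12**2 + ((3/4)*5)**2) = 8784*sqrt(144 + (15/4)**2) = 8784*sqrt(144 + 225/16) = 8784*sqrt(2529/16) = 8784*(3*sqrt(281)/4) = 6588*sqrt(281)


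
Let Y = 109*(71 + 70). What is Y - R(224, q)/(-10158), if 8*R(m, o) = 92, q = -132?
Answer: 312236627/20316 ≈ 15369.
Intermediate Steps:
R(m, o) = 23/2 (R(m, o) = (⅛)*92 = 23/2)
Y = 15369 (Y = 109*141 = 15369)
Y - R(224, q)/(-10158) = 15369 - 23/(2*(-10158)) = 15369 - 23*(-1)/(2*10158) = 15369 - 1*(-23/20316) = 15369 + 23/20316 = 312236627/20316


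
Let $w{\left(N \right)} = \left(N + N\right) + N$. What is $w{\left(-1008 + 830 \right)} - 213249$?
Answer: $-213783$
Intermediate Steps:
$w{\left(N \right)} = 3 N$ ($w{\left(N \right)} = 2 N + N = 3 N$)
$w{\left(-1008 + 830 \right)} - 213249 = 3 \left(-1008 + 830\right) - 213249 = 3 \left(-178\right) - 213249 = -534 - 213249 = -213783$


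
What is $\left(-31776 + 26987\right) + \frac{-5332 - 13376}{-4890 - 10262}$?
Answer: $- \frac{18136055}{3788} \approx -4787.8$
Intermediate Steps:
$\left(-31776 + 26987\right) + \frac{-5332 - 13376}{-4890 - 10262} = -4789 - \frac{18708}{-15152} = -4789 - - \frac{4677}{3788} = -4789 + \frac{4677}{3788} = - \frac{18136055}{3788}$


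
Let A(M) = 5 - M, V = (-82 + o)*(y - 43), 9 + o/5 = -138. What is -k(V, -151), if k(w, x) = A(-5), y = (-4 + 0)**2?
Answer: -10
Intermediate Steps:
y = 16 (y = (-4)**2 = 16)
o = -735 (o = -45 + 5*(-138) = -45 - 690 = -735)
V = 22059 (V = (-82 - 735)*(16 - 43) = -817*(-27) = 22059)
k(w, x) = 10 (k(w, x) = 5 - 1*(-5) = 5 + 5 = 10)
-k(V, -151) = -1*10 = -10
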